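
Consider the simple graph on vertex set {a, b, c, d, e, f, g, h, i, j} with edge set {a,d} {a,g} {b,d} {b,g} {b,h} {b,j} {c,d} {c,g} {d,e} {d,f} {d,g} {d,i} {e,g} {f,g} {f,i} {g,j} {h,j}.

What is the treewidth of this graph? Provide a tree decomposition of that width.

Treewidth 2.
Bags: B1 = {d, f, g}  B2 = {b, d, g}  B3 = {a, d, g}  B4 = {b, g, j}  B5 = {d, e, g}  B6 = {d, f, i}  B7 = {c, d, g}  B8 = {b, h, j}
Tree: B1–B2, B2–B3, B2–B4, B2–B5, B1–B6, B2–B7, B4–B8

The largest bag has 3 vertices, giving width 2; this decomposition certifies tw(G) ≤ 2. For the lower bound, the 3 vertices {d, f, g} are pairwise adjacent, and any tree decomposition puts a clique entirely inside one bag — forcing width ≥ 2. Combining the bounds, tw(G) = 2.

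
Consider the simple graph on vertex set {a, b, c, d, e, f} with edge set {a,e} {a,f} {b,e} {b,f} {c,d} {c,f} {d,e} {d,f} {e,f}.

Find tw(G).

A width-2 tree decomposition is:
Bags: B1 = {b, e, f}  B2 = {d, e, f}  B3 = {c, d, f}  B4 = {a, e, f}
Tree: B1–B2, B2–B3, B1–B4
Each bag holds 3 vertices, so the decomposition has width 2, which upper-bounds the treewidth. For the lower bound, the 3 vertices {d, e, f} are pairwise adjacent, and any tree decomposition puts a clique entirely inside one bag — forcing width ≥ 2. Hence tw(G) = 2 exactly.

2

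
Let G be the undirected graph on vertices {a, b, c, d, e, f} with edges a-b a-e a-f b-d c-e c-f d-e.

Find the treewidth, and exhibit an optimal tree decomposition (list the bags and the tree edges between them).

The largest bag has 3 vertices, giving width 2; this decomposition certifies tw(G) ≤ 2. Since f–c–e–a–f is a cycle in G, G is not acyclic. Forests are exactly the graphs of treewidth ≤ 1, so tw(G) ≥ 2. Hence tw(G) = 2 exactly.

Treewidth 2.
Bags: B1 = {a, c, f}  B2 = {a, c, e}  B3 = {a, b, e}  B4 = {b, d, e}
Tree: B1–B2, B2–B3, B3–B4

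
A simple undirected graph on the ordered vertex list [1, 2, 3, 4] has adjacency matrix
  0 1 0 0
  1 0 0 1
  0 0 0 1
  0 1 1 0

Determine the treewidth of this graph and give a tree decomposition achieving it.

Every bag has size at most 2, so the width is 2 − 1 = 1 and tw(G) ≤ 1. Since G has at least one edge (e.g. 3–4), it is not an edgeless graph, so tw(G) ≥ 1. Hence tw(G) = 1 exactly.

Treewidth 1.
One such decomposition:
Bags: B1 = {3, 4}  B2 = {2, 4}  B3 = {1, 2}
Tree: B1–B2, B2–B3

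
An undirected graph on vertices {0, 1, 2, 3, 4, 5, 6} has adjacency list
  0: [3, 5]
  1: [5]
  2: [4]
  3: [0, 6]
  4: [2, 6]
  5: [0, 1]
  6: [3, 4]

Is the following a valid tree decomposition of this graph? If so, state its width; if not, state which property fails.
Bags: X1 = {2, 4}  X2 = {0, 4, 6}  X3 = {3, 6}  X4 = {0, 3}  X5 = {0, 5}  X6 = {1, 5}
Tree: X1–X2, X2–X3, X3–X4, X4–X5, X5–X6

A tree decomposition must satisfy three properties: every vertex lies in some bag; for every edge, both endpoints lie together in some bag; and for every vertex, the bags containing it form a connected subtree. Here bags containing vertex 0 are not connected in the tree, so the decomposition is invalid.

No — bags containing vertex 0 are not connected in the tree.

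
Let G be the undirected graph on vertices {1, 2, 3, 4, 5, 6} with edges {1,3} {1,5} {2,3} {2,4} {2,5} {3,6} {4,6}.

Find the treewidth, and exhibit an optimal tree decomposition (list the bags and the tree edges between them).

Treewidth 2.
Bags: B1 = {2, 4, 6}  B2 = {2, 3, 6}  B3 = {2, 3, 5}  B4 = {1, 3, 5}
Tree: B1–B2, B2–B3, B3–B4

The largest bag has 3 vertices, giving width 2; this decomposition certifies tw(G) ≤ 2. For the lower bound, G contains the cycle 4–6–3–2–4, so G is not a forest; only forests have treewidth ≤ 1, hence tw(G) ≥ 2. The upper and lower bounds meet at 2, so that is the treewidth.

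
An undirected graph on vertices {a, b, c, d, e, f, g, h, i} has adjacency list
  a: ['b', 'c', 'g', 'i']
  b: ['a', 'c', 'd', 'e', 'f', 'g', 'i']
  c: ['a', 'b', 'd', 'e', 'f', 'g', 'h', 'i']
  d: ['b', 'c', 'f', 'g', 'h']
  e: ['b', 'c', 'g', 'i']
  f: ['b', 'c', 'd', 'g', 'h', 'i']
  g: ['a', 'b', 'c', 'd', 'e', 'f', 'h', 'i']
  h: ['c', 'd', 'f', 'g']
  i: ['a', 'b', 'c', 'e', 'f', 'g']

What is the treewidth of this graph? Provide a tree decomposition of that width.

Treewidth 4.
One such decomposition:
Bags: B1 = {b, c, f, g, i}  B2 = {a, b, c, g, i}  B3 = {b, c, e, g, i}  B4 = {b, c, d, f, g}  B5 = {c, d, f, g, h}
Tree: B1–B2, B2–B3, B1–B4, B4–B5

Each bag holds 5 vertices, so the decomposition has width 4, which upper-bounds the treewidth. On the other hand G contains the 5-clique {c, d, f, g, h}. A clique must lie in a single bag of any decomposition, so no decomposition can have width below 4. Hence tw(G) = 4 exactly.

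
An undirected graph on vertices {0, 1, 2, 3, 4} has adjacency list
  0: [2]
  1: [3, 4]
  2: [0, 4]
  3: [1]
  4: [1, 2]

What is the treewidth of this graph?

1

A width-1 tree decomposition is:
Bags: B1 = {1, 4}  B2 = {2, 4}  B3 = {0, 2}  B4 = {1, 3}
Tree: B1–B2, B2–B3, B1–B4
The largest bag has 2 vertices, giving width 1; this decomposition certifies tw(G) ≤ 1. Any graph with an edge has treewidth ≥ 1, and G has the edge 4–1. Therefore the treewidth is 1.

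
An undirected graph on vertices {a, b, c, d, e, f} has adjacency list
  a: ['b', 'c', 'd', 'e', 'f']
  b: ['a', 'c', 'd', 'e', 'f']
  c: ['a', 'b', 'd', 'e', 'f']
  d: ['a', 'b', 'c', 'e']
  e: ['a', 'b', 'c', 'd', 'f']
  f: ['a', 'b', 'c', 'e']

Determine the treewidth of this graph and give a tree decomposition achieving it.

The largest bag has 5 vertices, giving width 4; this decomposition certifies tw(G) ≤ 4. Conversely, {a, b, c, d, e} is a clique of size 5, and the vertices of any clique must share a bag in every tree decomposition; so some bag has ≥ 5 vertices and tw(G) ≥ 4. The upper and lower bounds meet at 4, so that is the treewidth.

Treewidth 4.
Bags: B1 = {a, b, c, d, e}  B2 = {a, b, c, e, f}
Tree: B1–B2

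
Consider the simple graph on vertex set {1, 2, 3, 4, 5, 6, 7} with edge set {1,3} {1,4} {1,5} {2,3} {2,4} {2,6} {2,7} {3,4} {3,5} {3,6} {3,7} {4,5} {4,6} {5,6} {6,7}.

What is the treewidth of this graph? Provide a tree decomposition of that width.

Treewidth 3.
One optimal decomposition is:
Bags: B1 = {3, 4, 5, 6}  B2 = {2, 3, 4, 6}  B3 = {2, 3, 6, 7}  B4 = {1, 3, 4, 5}
Tree: B1–B2, B2–B3, B1–B4

Every bag has size at most 4, so the width is 4 − 1 = 3 and tw(G) ≤ 3. Conversely, {2, 3, 4, 6} is a clique of size 4, and the vertices of any clique must share a bag in every tree decomposition; so some bag has ≥ 4 vertices and tw(G) ≥ 3. Hence tw(G) = 3 exactly.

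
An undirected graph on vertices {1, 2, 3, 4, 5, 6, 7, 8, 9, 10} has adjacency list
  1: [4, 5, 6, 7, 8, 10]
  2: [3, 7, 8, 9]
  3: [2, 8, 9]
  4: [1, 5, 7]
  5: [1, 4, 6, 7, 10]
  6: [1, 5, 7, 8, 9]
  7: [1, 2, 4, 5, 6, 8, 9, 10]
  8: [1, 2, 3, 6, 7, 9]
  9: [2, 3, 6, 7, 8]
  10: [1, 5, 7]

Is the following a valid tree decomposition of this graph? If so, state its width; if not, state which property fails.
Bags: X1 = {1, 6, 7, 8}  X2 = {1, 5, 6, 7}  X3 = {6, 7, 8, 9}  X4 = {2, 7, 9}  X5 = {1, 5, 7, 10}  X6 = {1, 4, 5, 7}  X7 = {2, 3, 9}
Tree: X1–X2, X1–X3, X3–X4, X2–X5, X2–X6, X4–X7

A tree decomposition must satisfy three properties: every vertex lies in some bag; for every edge, both endpoints lie together in some bag; and for every vertex, the bags containing it form a connected subtree. Here edge (8,2) lies in no bag, so the decomposition is invalid.

No — edge (8,2) lies in no bag.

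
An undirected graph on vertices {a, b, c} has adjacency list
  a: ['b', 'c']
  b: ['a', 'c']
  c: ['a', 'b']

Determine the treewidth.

A width-2 tree decomposition is:
Bags: B1 = {a, b, c}
Tree: (single bag)
A single bag containing all 3 vertices is trivially a valid decomposition of width 2. Conversely, {a, b, c} is a clique of size 3, and the vertices of any clique must share a bag in every tree decomposition; so some bag has ≥ 3 vertices and tw(G) ≥ 2. The upper and lower bounds meet at 2, so that is the treewidth.

2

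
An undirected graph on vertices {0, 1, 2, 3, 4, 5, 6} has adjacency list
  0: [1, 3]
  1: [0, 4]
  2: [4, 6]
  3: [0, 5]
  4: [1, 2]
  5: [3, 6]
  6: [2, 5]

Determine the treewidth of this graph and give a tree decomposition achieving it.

Every bag has size at most 3, so the width is 3 − 1 = 2 and tw(G) ≤ 2. Since 4–2–6–5–3–0–1–4 is a cycle in G, G is not acyclic. Forests are exactly the graphs of treewidth ≤ 1, so tw(G) ≥ 2. The upper and lower bounds meet at 2, so that is the treewidth.

Treewidth 2.
One such decomposition:
Bags: B1 = {2, 4, 6}  B2 = {4, 5, 6}  B3 = {3, 4, 5}  B4 = {0, 3, 4}  B5 = {0, 1, 4}
Tree: B1–B2, B2–B3, B3–B4, B4–B5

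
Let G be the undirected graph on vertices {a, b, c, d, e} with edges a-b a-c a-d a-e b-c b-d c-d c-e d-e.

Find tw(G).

A width-3 tree decomposition is:
Bags: B1 = {a, c, d, e}  B2 = {a, b, c, d}
Tree: B1–B2
The largest bag has 4 vertices, giving width 3; this decomposition certifies tw(G) ≤ 3. For the lower bound, the 4 vertices {a, c, d, e} are pairwise adjacent, and any tree decomposition puts a clique entirely inside one bag — forcing width ≥ 3. Therefore the treewidth is 3.

3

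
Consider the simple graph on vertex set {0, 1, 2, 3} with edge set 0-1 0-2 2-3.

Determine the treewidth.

1

A width-1 tree decomposition is:
Bags: B1 = {0, 2}  B2 = {0, 1}  B3 = {2, 3}
Tree: B1–B2, B1–B3
Every bag has size at most 2, so the width is 2 − 1 = 1 and tw(G) ≤ 1. G has an edge, so its treewidth is at least 1. Therefore the treewidth is 1.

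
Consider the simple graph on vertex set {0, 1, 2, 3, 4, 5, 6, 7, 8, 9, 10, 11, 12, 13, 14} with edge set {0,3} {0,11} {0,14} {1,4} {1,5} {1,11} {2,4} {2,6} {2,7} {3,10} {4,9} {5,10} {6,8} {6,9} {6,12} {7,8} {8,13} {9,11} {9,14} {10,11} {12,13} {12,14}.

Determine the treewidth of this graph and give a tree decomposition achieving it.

Treewidth 3.
One optimal decomposition is:
Bags: B1 = {7, 8, 12, 13}  B2 = {6, 7, 8, 12}  B3 = {2, 6, 7, 12}  B4 = {2, 6, 12, 14}  B5 = {2, 6, 9, 14}  B6 = {2, 4, 9, 14}  B7 = {0, 4, 9, 14}  B8 = {0, 4, 9, 11}  B9 = {0, 1, 4, 11}  B10 = {0, 1, 3, 11}  B11 = {1, 3, 10, 11}  B12 = {1, 3, 5, 10}
Tree: B1–B2, B2–B3, B3–B4, B4–B5, B5–B6, B6–B7, B7–B8, B8–B9, B9–B10, B10–B11, B11–B12

Each bag holds 4 vertices, so the decomposition has width 3, which upper-bounds the treewidth. For the lower bound: the 4 vertex sets {7,8,13}, {12}, {6}, {2,4,9,14} are disjoint, each induces a connected subgraph, and every pair is joined by at least one edge of G. Contracting each set to a single vertex therefore yields K_{4} as a minor, and since treewidth is minor-monotone, tw(G) ≥ tw(K_{4}) = 3. Combining the bounds, tw(G) = 3.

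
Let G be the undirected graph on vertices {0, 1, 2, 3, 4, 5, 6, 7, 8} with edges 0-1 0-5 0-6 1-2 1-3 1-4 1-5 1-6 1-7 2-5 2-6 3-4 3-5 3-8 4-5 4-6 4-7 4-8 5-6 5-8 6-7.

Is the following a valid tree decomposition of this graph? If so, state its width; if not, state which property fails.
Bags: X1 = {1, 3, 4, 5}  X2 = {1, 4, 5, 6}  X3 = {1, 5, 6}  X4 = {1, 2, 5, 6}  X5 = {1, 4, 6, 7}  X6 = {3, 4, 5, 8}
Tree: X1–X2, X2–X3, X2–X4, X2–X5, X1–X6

No — vertex 0 appears in no bag.

A tree decomposition must satisfy three properties: every vertex lies in some bag; for every edge, both endpoints lie together in some bag; and for every vertex, the bags containing it form a connected subtree. Here vertex 0 appears in no bag, so the decomposition is invalid.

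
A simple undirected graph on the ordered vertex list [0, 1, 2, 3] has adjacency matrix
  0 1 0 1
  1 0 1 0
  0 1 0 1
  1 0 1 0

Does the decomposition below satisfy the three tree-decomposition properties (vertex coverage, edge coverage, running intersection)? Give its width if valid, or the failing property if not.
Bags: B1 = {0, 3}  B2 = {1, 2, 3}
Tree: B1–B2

A tree decomposition must satisfy three properties: every vertex lies in some bag; for every edge, both endpoints lie together in some bag; and for every vertex, the bags containing it form a connected subtree. Here edge (1,0) lies in no bag, so the decomposition is invalid.

No — edge (1,0) lies in no bag.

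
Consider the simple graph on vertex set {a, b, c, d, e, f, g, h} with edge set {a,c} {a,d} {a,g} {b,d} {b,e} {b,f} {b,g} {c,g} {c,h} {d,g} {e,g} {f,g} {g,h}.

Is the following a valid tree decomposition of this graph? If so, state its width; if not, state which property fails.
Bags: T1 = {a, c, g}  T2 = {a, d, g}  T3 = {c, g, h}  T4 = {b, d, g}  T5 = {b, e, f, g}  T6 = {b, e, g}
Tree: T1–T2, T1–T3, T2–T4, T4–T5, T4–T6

No — bags containing vertex e are not connected in the tree.

A tree decomposition must satisfy three properties: every vertex lies in some bag; for every edge, both endpoints lie together in some bag; and for every vertex, the bags containing it form a connected subtree. Here bags containing vertex e are not connected in the tree, so the decomposition is invalid.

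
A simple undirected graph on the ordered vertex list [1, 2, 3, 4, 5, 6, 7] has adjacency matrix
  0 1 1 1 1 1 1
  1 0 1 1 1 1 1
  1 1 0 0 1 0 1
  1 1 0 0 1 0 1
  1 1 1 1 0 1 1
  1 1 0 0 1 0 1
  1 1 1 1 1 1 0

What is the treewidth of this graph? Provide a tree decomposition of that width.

Each bag holds 5 vertices, so the decomposition has width 4, which upper-bounds the treewidth. On the other hand G contains the 5-clique {1, 2, 3, 5, 7}. A clique must lie in a single bag of any decomposition, so no decomposition can have width below 4. Therefore the treewidth is 4.

Treewidth 4.
Bags: B1 = {1, 2, 4, 5, 7}  B2 = {1, 2, 5, 6, 7}  B3 = {1, 2, 3, 5, 7}
Tree: B1–B2, B1–B3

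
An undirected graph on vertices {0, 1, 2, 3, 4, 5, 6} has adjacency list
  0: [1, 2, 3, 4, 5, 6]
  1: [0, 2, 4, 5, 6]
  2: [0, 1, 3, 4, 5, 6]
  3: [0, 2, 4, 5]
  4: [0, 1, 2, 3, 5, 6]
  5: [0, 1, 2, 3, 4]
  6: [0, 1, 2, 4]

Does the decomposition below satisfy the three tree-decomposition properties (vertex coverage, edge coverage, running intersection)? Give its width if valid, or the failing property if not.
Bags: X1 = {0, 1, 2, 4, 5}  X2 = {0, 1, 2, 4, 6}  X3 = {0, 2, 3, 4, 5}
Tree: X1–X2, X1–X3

Yes; width 4.

Checking the three conditions: (i) the bags cover all of {0, 1, 2, 3, 4, 5, 6}; (ii) for each edge, some bag contains both endpoints; (iii) the bags containing any fixed vertex form a subtree. All hold, so the decomposition is valid with width 5 − 1 = 4.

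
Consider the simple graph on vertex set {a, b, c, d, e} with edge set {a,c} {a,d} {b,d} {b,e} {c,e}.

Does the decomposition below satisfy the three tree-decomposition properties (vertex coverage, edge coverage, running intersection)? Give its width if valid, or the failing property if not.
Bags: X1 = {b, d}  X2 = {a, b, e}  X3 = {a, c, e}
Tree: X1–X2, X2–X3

No — edge (a,d) lies in no bag.

A tree decomposition must satisfy three properties: every vertex lies in some bag; for every edge, both endpoints lie together in some bag; and for every vertex, the bags containing it form a connected subtree. Here edge (a,d) lies in no bag, so the decomposition is invalid.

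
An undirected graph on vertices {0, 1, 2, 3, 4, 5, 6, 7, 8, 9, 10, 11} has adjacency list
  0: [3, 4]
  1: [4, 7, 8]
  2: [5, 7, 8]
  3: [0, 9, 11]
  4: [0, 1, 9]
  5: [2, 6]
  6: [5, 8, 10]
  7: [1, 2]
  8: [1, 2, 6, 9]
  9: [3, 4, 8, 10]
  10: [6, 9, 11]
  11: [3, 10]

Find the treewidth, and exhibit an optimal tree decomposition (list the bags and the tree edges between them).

The largest bag has 4 vertices, giving width 3; this decomposition certifies tw(G) ≤ 3. For the lower bound: the 4 vertex sets {2,5,7}, {1}, {8}, {4,6,9,10} are disjoint, each induces a connected subgraph, and every pair is joined by at least one edge of G. Contracting each set to a single vertex therefore yields K_{4} as a minor, and since treewidth is minor-monotone, tw(G) ≥ tw(K_{4}) = 3. Therefore the treewidth is 3.

Treewidth 3.
One optimal decomposition is:
Bags: B1 = {1, 2, 5, 7}  B2 = {1, 2, 5, 8}  B3 = {1, 5, 6, 8}  B4 = {1, 4, 6, 8}  B5 = {4, 6, 8, 9}  B6 = {4, 6, 9, 10}  B7 = {0, 4, 9, 10}  B8 = {0, 3, 9, 10}  B9 = {0, 3, 10, 11}
Tree: B1–B2, B2–B3, B3–B4, B4–B5, B5–B6, B6–B7, B7–B8, B8–B9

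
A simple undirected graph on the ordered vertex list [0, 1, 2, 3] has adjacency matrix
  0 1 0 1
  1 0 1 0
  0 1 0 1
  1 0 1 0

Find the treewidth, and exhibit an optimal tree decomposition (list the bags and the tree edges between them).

Every bag has size at most 3, so the width is 3 − 1 = 2 and tw(G) ≤ 2. For the lower bound, G contains the cycle 3–0–1–2–3, so G is not a forest; only forests have treewidth ≤ 1, hence tw(G) ≥ 2. Hence tw(G) = 2 exactly.

Treewidth 2.
One optimal decomposition is:
Bags: B1 = {0, 1, 3}  B2 = {1, 2, 3}
Tree: B1–B2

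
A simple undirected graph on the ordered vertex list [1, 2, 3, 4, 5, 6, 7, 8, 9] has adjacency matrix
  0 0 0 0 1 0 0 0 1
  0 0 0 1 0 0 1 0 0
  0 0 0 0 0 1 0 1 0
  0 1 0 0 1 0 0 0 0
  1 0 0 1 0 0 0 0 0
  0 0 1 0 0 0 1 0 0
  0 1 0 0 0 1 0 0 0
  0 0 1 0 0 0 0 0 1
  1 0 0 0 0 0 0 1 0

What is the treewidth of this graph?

2

A width-2 tree decomposition is:
Bags: B1 = {3, 6, 7}  B2 = {3, 7, 8}  B3 = {7, 8, 9}  B4 = {1, 7, 9}  B5 = {1, 5, 7}  B6 = {4, 5, 7}  B7 = {2, 4, 7}
Tree: B1–B2, B2–B3, B3–B4, B4–B5, B5–B6, B6–B7
Every bag has size at most 3, so the width is 3 − 1 = 2 and tw(G) ≤ 2. Since 7–6–3–8–9–1–5–4–2–7 is a cycle in G, G is not acyclic. Forests are exactly the graphs of treewidth ≤ 1, so tw(G) ≥ 2. Hence tw(G) = 2 exactly.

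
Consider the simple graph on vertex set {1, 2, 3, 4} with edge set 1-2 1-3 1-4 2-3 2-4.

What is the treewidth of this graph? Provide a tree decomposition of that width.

Each bag holds 3 vertices, so the decomposition has width 2, which upper-bounds the treewidth. Conversely, {1, 2, 3} is a clique of size 3, and the vertices of any clique must share a bag in every tree decomposition; so some bag has ≥ 3 vertices and tw(G) ≥ 2. The upper and lower bounds meet at 2, so that is the treewidth.

Treewidth 2.
One such decomposition:
Bags: B1 = {1, 2, 4}  B2 = {1, 2, 3}
Tree: B1–B2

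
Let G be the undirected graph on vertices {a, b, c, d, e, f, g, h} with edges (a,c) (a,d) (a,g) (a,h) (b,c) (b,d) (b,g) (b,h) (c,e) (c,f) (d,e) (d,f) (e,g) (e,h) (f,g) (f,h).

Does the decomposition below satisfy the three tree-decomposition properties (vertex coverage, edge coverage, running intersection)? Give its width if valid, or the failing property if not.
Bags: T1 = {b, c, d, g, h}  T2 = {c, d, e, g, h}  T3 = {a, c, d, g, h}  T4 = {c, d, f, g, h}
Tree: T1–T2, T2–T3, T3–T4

Every vertex of G appears in some bag (union = {a, b, c, d, e, f, g, h}); every edge is covered by a bag; and for each vertex v the set of bags containing v is connected in the bag tree. The decomposition is therefore valid. The largest bag has 5 vertices, so the width is 4.

Yes; width 4.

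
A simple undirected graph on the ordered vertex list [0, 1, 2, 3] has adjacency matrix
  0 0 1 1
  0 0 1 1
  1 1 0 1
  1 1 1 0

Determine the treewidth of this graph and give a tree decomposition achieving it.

The largest bag has 3 vertices, giving width 2; this decomposition certifies tw(G) ≤ 2. Conversely, {0, 2, 3} is a clique of size 3, and the vertices of any clique must share a bag in every tree decomposition; so some bag has ≥ 3 vertices and tw(G) ≥ 2. The upper and lower bounds meet at 2, so that is the treewidth.

Treewidth 2.
Bags: B1 = {0, 2, 3}  B2 = {1, 2, 3}
Tree: B1–B2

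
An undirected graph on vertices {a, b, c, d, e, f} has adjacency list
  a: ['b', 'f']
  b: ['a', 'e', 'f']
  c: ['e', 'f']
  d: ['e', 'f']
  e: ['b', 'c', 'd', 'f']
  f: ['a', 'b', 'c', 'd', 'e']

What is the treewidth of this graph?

A width-2 tree decomposition is:
Bags: B1 = {b, e, f}  B2 = {d, e, f}  B3 = {c, e, f}  B4 = {a, b, f}
Tree: B1–B2, B2–B3, B1–B4
Each bag holds 3 vertices, so the decomposition has width 2, which upper-bounds the treewidth. For the lower bound, the 3 vertices {d, e, f} are pairwise adjacent, and any tree decomposition puts a clique entirely inside one bag — forcing width ≥ 2. Combining the bounds, tw(G) = 2.

2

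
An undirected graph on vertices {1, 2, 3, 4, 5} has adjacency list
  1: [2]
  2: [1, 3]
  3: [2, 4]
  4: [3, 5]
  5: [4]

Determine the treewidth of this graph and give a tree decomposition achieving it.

Treewidth 1.
One such decomposition:
Bags: B1 = {2, 3}  B2 = {1, 2}  B3 = {3, 4}  B4 = {4, 5}
Tree: B1–B2, B1–B3, B3–B4

Every bag has size at most 2, so the width is 2 − 1 = 1 and tw(G) ≤ 1. G has an edge, so its treewidth is at least 1. Therefore the treewidth is 1.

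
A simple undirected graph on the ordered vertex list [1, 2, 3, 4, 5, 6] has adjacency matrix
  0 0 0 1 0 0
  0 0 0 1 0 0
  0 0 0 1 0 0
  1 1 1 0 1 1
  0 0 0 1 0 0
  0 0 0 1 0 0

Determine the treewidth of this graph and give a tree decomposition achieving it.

Treewidth 1.
One optimal decomposition is:
Bags: B1 = {3, 4}  B2 = {4, 5}  B3 = {2, 4}  B4 = {1, 4}  B5 = {4, 6}
Tree: B1–B2, B1–B3, B2–B4, B4–B5

The largest bag has 2 vertices, giving width 1; this decomposition certifies tw(G) ≤ 1. G has an edge, so its treewidth is at least 1. Hence tw(G) = 1 exactly.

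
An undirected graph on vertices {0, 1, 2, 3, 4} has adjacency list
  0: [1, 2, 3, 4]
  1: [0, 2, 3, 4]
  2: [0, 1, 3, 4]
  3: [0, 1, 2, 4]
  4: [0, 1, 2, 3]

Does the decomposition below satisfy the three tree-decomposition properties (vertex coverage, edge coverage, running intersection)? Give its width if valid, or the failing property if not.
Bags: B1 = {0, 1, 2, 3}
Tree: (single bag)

No — vertex 4 appears in no bag.

A tree decomposition must satisfy three properties: every vertex lies in some bag; for every edge, both endpoints lie together in some bag; and for every vertex, the bags containing it form a connected subtree. Here vertex 4 appears in no bag, so the decomposition is invalid.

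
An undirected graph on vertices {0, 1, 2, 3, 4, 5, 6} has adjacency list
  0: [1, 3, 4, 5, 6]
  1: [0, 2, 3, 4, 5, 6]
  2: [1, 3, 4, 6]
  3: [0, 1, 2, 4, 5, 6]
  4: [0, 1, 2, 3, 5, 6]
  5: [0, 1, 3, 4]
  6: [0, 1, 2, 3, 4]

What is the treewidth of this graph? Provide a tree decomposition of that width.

Each bag holds 5 vertices, so the decomposition has width 4, which upper-bounds the treewidth. For the lower bound, the 5 vertices {0, 1, 3, 4, 5} are pairwise adjacent, and any tree decomposition puts a clique entirely inside one bag — forcing width ≥ 4. Therefore the treewidth is 4.

Treewidth 4.
One optimal decomposition is:
Bags: B1 = {1, 2, 3, 4, 6}  B2 = {0, 1, 3, 4, 6}  B3 = {0, 1, 3, 4, 5}
Tree: B1–B2, B2–B3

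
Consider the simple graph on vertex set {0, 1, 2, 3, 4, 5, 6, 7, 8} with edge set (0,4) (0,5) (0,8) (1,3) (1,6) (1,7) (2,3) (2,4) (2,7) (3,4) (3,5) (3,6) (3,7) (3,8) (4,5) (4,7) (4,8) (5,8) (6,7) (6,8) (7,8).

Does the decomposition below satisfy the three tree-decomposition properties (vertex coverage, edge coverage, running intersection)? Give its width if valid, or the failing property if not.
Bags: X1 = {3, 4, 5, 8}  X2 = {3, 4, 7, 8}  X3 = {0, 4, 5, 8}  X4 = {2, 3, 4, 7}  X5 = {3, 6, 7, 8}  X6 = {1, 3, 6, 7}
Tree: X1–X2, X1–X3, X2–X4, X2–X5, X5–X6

Yes; width 3.

Checking the three conditions: (i) the bags cover all of {0, 1, 2, 3, 4, 5, 6, 7, 8}; (ii) for each edge, some bag contains both endpoints; (iii) the bags containing any fixed vertex form a subtree. All hold, so the decomposition is valid with width 4 − 1 = 3.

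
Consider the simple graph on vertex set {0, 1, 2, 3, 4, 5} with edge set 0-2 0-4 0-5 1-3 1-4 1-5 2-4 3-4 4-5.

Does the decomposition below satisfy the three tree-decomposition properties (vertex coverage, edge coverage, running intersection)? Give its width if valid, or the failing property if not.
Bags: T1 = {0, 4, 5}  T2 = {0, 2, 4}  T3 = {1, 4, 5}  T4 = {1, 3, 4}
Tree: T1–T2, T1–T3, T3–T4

Yes; width 2.

Checking the three conditions: (i) the bags cover all of {0, 1, 2, 3, 4, 5}; (ii) for each edge, some bag contains both endpoints; (iii) the bags containing any fixed vertex form a subtree. All hold, so the decomposition is valid with width 3 − 1 = 2.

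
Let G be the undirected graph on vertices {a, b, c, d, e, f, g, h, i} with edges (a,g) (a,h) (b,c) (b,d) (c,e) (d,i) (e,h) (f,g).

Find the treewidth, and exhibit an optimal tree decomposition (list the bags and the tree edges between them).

Treewidth 1.
Bags: B1 = {f, g}  B2 = {a, g}  B3 = {a, h}  B4 = {e, h}  B5 = {c, e}  B6 = {b, c}  B7 = {b, d}  B8 = {d, i}
Tree: B1–B2, B2–B3, B3–B4, B4–B5, B5–B6, B6–B7, B7–B8

Each bag holds 2 vertices, so the decomposition has width 1, which upper-bounds the treewidth. Any graph with an edge has treewidth ≥ 1, and G has the edge f–g. Hence tw(G) = 1 exactly.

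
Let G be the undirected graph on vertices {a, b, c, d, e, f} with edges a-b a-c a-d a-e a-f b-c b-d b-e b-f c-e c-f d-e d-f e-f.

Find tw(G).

A width-4 tree decomposition is:
Bags: B1 = {a, b, d, e, f}  B2 = {a, b, c, e, f}
Tree: B1–B2
Every bag has size at most 5, so the width is 5 − 1 = 4 and tw(G) ≤ 4. On the other hand G contains the 5-clique {a, b, d, e, f}. A clique must lie in a single bag of any decomposition, so no decomposition can have width below 4. Combining the bounds, tw(G) = 4.

4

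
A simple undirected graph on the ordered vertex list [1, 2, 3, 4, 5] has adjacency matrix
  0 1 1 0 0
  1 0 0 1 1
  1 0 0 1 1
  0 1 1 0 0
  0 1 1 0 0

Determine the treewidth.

2

A width-2 tree decomposition is:
Bags: B1 = {2, 3, 4}  B2 = {2, 3, 5}  B3 = {1, 2, 3}
Tree: B1–B2, B2–B3
Every bag has size at most 3, so the width is 3 − 1 = 2 and tw(G) ≤ 2. Since 4–3–5–2–4 is a cycle in G, G is not acyclic. Forests are exactly the graphs of treewidth ≤ 1, so tw(G) ≥ 2. Therefore the treewidth is 2.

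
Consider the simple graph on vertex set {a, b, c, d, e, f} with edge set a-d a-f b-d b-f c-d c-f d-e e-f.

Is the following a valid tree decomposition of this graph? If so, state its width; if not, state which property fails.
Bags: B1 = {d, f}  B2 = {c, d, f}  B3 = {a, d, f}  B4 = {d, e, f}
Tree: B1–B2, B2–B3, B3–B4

A tree decomposition must satisfy three properties: every vertex lies in some bag; for every edge, both endpoints lie together in some bag; and for every vertex, the bags containing it form a connected subtree. Here vertex b appears in no bag, so the decomposition is invalid.

No — vertex b appears in no bag.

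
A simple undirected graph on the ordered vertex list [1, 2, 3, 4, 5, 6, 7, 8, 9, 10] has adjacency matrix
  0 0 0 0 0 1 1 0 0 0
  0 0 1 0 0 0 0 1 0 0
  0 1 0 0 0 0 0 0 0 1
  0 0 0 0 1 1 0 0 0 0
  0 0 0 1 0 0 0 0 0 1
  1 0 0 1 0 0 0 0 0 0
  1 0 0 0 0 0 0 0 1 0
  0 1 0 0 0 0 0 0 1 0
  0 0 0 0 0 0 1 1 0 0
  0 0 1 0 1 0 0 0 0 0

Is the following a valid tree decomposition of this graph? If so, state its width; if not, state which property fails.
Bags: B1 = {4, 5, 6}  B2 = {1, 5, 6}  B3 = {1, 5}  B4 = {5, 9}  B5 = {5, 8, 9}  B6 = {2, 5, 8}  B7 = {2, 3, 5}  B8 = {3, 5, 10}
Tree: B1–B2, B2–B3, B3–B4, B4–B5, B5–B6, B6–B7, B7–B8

No — vertex 7 appears in no bag.

A tree decomposition must satisfy three properties: every vertex lies in some bag; for every edge, both endpoints lie together in some bag; and for every vertex, the bags containing it form a connected subtree. Here vertex 7 appears in no bag, so the decomposition is invalid.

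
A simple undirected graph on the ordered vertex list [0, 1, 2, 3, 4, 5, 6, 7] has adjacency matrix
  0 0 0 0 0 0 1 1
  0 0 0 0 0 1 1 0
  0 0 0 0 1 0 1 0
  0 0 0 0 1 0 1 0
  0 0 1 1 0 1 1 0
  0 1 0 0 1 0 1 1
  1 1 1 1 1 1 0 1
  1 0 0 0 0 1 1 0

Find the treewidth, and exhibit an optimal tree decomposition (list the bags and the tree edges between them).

Treewidth 2.
One optimal decomposition is:
Bags: B1 = {5, 6, 7}  B2 = {4, 5, 6}  B3 = {3, 4, 6}  B4 = {2, 4, 6}  B5 = {0, 6, 7}  B6 = {1, 5, 6}
Tree: B1–B2, B2–B3, B2–B4, B1–B5, B1–B6

Each bag holds 3 vertices, so the decomposition has width 2, which upper-bounds the treewidth. On the other hand G contains the 3-clique {0, 6, 7}. A clique must lie in a single bag of any decomposition, so no decomposition can have width below 2. Combining the bounds, tw(G) = 2.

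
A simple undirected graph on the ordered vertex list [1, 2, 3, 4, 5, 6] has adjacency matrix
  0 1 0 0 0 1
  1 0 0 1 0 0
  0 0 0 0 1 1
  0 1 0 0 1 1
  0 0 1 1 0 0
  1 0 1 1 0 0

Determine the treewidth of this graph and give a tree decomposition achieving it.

Treewidth 2.
Bags: B1 = {3, 4, 5}  B2 = {3, 4, 6}  B3 = {2, 4, 6}  B4 = {1, 2, 6}
Tree: B1–B2, B2–B3, B3–B4

Every bag has size at most 3, so the width is 3 − 1 = 2 and tw(G) ≤ 2. Since 5–3–6–4–5 is a cycle in G, G is not acyclic. Forests are exactly the graphs of treewidth ≤ 1, so tw(G) ≥ 2. Therefore the treewidth is 2.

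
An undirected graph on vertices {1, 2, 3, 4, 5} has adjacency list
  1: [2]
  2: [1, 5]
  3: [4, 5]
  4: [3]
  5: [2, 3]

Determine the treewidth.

1

A width-1 tree decomposition is:
Bags: B1 = {1, 2}  B2 = {2, 5}  B3 = {3, 5}  B4 = {3, 4}
Tree: B1–B2, B2–B3, B3–B4
Each bag holds 2 vertices, so the decomposition has width 1, which upper-bounds the treewidth. Any graph with an edge has treewidth ≥ 1, and G has the edge 1–2. Combining the bounds, tw(G) = 1.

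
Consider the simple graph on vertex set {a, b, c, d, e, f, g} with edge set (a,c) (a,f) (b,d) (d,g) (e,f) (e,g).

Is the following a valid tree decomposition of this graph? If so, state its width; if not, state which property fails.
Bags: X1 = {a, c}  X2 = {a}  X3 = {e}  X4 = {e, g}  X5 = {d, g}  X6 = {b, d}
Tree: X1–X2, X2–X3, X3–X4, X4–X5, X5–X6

No — vertex f appears in no bag.

A tree decomposition must satisfy three properties: every vertex lies in some bag; for every edge, both endpoints lie together in some bag; and for every vertex, the bags containing it form a connected subtree. Here vertex f appears in no bag, so the decomposition is invalid.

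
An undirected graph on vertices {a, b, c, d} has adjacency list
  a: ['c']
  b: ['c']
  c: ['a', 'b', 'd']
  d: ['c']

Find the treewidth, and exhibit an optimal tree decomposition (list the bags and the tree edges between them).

Every bag has size at most 2, so the width is 2 − 1 = 1 and tw(G) ≤ 1. G has an edge, so its treewidth is at least 1. Combining the bounds, tw(G) = 1.

Treewidth 1.
Bags: B1 = {a, c}  B2 = {b, c}  B3 = {c, d}
Tree: B1–B2, B2–B3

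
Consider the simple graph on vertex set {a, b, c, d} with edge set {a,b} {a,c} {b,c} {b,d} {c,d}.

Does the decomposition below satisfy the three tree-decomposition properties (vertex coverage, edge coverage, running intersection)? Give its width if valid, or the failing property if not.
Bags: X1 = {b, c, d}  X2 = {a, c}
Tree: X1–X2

A tree decomposition must satisfy three properties: every vertex lies in some bag; for every edge, both endpoints lie together in some bag; and for every vertex, the bags containing it form a connected subtree. Here edge (b,a) lies in no bag, so the decomposition is invalid.

No — edge (b,a) lies in no bag.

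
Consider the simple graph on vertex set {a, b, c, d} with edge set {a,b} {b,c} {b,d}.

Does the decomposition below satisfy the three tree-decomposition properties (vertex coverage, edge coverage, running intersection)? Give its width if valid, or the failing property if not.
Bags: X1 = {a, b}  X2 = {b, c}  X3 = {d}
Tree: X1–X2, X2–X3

A tree decomposition must satisfy three properties: every vertex lies in some bag; for every edge, both endpoints lie together in some bag; and for every vertex, the bags containing it form a connected subtree. Here edge (b,d) lies in no bag, so the decomposition is invalid.

No — edge (b,d) lies in no bag.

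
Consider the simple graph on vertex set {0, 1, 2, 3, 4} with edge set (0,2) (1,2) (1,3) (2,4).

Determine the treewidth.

A width-1 tree decomposition is:
Bags: B1 = {0, 2}  B2 = {1, 2}  B3 = {2, 4}  B4 = {1, 3}
Tree: B1–B2, B1–B3, B2–B4
Every bag has size at most 2, so the width is 2 − 1 = 1 and tw(G) ≤ 1. Any graph with an edge has treewidth ≥ 1, and G has the edge 2–0. Therefore the treewidth is 1.

1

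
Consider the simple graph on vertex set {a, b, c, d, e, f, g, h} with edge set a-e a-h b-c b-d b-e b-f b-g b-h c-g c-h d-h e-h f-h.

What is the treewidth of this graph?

A width-2 tree decomposition is:
Bags: B1 = {b, c, h}  B2 = {b, d, h}  B3 = {b, e, h}  B4 = {b, c, g}  B5 = {b, f, h}  B6 = {a, e, h}
Tree: B1–B2, B1–B3, B1–B4, B2–B5, B3–B6
Each bag holds 3 vertices, so the decomposition has width 2, which upper-bounds the treewidth. Conversely, {b, c, g} is a clique of size 3, and the vertices of any clique must share a bag in every tree decomposition; so some bag has ≥ 3 vertices and tw(G) ≥ 2. Therefore the treewidth is 2.

2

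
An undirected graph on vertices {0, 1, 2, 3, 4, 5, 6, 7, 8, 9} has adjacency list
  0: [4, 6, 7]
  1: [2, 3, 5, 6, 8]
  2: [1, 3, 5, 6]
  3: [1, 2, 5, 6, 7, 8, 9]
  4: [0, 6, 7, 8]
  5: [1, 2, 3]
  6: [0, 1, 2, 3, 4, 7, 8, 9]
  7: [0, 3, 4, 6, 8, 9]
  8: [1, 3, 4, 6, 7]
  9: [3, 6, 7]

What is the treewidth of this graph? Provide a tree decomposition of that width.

Treewidth 3.
One optimal decomposition is:
Bags: B1 = {3, 6, 7, 8}  B2 = {3, 6, 7, 9}  B3 = {1, 3, 6, 8}  B4 = {4, 6, 7, 8}  B5 = {0, 4, 6, 7}  B6 = {1, 2, 3, 6}  B7 = {1, 2, 3, 5}
Tree: B1–B2, B1–B3, B1–B4, B4–B5, B3–B6, B6–B7

The largest bag has 4 vertices, giving width 3; this decomposition certifies tw(G) ≤ 3. On the other hand G contains the 4-clique {1, 2, 3, 5}. A clique must lie in a single bag of any decomposition, so no decomposition can have width below 3. Combining the bounds, tw(G) = 3.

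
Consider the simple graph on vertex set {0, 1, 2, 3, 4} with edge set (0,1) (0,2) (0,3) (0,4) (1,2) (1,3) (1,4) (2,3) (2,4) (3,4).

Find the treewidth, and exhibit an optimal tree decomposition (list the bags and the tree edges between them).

A single bag containing all 5 vertices is trivially a valid decomposition of width 4. For the lower bound, the 5 vertices {0, 1, 2, 3, 4} are pairwise adjacent, and any tree decomposition puts a clique entirely inside one bag — forcing width ≥ 4. Therefore the treewidth is 4.

Treewidth 4.
Bags: B1 = {0, 1, 2, 3, 4}
Tree: (single bag)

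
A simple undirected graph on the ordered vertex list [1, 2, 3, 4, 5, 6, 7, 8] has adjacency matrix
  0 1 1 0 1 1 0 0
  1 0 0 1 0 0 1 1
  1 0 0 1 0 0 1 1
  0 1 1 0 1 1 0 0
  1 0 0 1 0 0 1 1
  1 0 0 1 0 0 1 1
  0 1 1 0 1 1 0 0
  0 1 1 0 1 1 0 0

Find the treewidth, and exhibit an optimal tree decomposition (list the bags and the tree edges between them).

Treewidth 4.
One such decomposition:
Bags: B1 = {2, 3, 4, 5, 6}  B2 = {2, 3, 5, 6, 7}  B3 = {2, 3, 5, 6, 8}  B4 = {1, 2, 3, 5, 6}
Tree: B1–B2, B2–B3, B3–B4

The largest bag has 5 vertices, giving width 4; this decomposition certifies tw(G) ≤ 4. For the lower bound: the 5 vertex sets {3,4}, {6,7}, {2,8}, {5}, {1} are disjoint, each induces a connected subgraph, and every pair is joined by at least one edge of G. Contracting each set to a single vertex therefore yields K_{5} as a minor, and since treewidth is minor-monotone, tw(G) ≥ tw(K_{5}) = 4. Therefore the treewidth is 4.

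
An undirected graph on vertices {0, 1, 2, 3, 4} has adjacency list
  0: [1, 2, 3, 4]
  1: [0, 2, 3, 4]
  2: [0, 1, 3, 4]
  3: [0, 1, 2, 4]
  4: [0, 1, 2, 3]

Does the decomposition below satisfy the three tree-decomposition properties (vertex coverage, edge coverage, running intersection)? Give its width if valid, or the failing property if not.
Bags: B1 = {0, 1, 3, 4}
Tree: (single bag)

No — vertex 2 appears in no bag.

A tree decomposition must satisfy three properties: every vertex lies in some bag; for every edge, both endpoints lie together in some bag; and for every vertex, the bags containing it form a connected subtree. Here vertex 2 appears in no bag, so the decomposition is invalid.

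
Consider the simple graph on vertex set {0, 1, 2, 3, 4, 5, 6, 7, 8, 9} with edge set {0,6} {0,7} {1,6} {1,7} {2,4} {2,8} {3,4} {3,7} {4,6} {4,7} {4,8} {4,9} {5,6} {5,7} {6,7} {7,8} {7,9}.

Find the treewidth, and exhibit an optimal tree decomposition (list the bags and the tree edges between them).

Treewidth 2.
Bags: B1 = {4, 6, 7}  B2 = {1, 6, 7}  B3 = {4, 7, 9}  B4 = {3, 4, 7}  B5 = {5, 6, 7}  B6 = {4, 7, 8}  B7 = {0, 6, 7}  B8 = {2, 4, 8}
Tree: B1–B2, B1–B3, B3–B4, B1–B5, B4–B6, B5–B7, B6–B8

Every bag has size at most 3, so the width is 3 − 1 = 2 and tw(G) ≤ 2. Conversely, {2, 4, 8} is a clique of size 3, and the vertices of any clique must share a bag in every tree decomposition; so some bag has ≥ 3 vertices and tw(G) ≥ 2. The upper and lower bounds meet at 2, so that is the treewidth.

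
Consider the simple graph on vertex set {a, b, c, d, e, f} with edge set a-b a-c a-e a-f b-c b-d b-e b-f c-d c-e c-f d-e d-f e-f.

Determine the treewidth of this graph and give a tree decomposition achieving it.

Treewidth 4.
One such decomposition:
Bags: B1 = {b, c, d, e, f}  B2 = {a, b, c, e, f}
Tree: B1–B2

The largest bag has 5 vertices, giving width 4; this decomposition certifies tw(G) ≤ 4. On the other hand G contains the 5-clique {b, c, d, e, f}. A clique must lie in a single bag of any decomposition, so no decomposition can have width below 4. Therefore the treewidth is 4.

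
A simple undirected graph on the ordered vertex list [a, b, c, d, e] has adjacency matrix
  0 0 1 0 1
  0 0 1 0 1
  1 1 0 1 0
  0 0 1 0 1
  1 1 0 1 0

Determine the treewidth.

A width-2 tree decomposition is:
Bags: B1 = {c, d, e}  B2 = {b, c, e}  B3 = {a, c, e}
Tree: B1–B2, B2–B3
Each bag holds 3 vertices, so the decomposition has width 2, which upper-bounds the treewidth. Since e–d–c–b–e is a cycle in G, G is not acyclic. Forests are exactly the graphs of treewidth ≤ 1, so tw(G) ≥ 2. Combining the bounds, tw(G) = 2.

2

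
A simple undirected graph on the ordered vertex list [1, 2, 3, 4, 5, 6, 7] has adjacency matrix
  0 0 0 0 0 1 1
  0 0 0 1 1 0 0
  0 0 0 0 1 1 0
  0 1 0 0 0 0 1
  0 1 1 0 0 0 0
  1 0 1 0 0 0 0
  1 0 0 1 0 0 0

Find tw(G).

2

A width-2 tree decomposition is:
Bags: B1 = {3, 5, 6}  B2 = {1, 5, 6}  B3 = {1, 5, 7}  B4 = {4, 5, 7}  B5 = {2, 4, 5}
Tree: B1–B2, B2–B3, B3–B4, B4–B5
Every bag has size at most 3, so the width is 3 − 1 = 2 and tw(G) ≤ 2. The edges 5–3–6–1–7–4–2–5 form a cycle, so G is not a tree and its treewidth is at least 2. Therefore the treewidth is 2.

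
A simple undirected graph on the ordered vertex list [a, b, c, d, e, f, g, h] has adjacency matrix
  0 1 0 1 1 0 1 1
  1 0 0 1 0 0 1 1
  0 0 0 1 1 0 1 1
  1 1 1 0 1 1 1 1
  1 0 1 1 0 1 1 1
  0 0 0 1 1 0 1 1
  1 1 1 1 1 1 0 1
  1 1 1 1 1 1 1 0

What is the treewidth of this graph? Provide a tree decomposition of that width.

Treewidth 4.
One optimal decomposition is:
Bags: B1 = {d, e, f, g, h}  B2 = {a, d, e, g, h}  B3 = {a, b, d, g, h}  B4 = {c, d, e, g, h}
Tree: B1–B2, B2–B3, B2–B4

Each bag holds 5 vertices, so the decomposition has width 4, which upper-bounds the treewidth. For the lower bound, the 5 vertices {d, e, f, g, h} are pairwise adjacent, and any tree decomposition puts a clique entirely inside one bag — forcing width ≥ 4. Combining the bounds, tw(G) = 4.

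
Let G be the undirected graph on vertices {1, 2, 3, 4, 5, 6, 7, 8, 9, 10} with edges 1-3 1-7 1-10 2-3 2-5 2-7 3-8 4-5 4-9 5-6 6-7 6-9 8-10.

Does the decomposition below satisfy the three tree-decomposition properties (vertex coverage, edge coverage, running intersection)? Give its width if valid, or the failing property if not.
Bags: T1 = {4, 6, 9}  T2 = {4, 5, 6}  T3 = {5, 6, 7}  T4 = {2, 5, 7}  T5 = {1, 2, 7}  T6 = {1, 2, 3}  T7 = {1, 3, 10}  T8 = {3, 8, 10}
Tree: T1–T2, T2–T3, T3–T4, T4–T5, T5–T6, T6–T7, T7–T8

Yes; width 2.

Vertex coverage: the bags together contain {1, 2, 3, 4, 5, 6, 7, 8, 9, 10}, the full vertex set. Edge coverage: each edge of G has both endpoints in at least one bag. Running intersection: for every vertex, the bags containing it form a connected subtree. All three properties hold, so this is a valid tree decomposition of width max|bag| − 1 = 2, and hence tw(G) ≤ 2.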